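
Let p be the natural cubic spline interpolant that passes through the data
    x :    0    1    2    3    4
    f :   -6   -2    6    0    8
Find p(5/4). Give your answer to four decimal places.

With M_i denoting the second derivative at x_i, h_i = 1, 1, 1, 1, and Δ_i = (y_(i+1) − y_i)/h_i = 4, 8, -6, 8:
  1·M_0 + 4·M_1 + 1·M_2 = 6(Δ_1 - Δ_0) = 24
  1·M_1 + 4·M_2 + 1·M_3 = 6(Δ_2 - Δ_1) = -84
  1·M_2 + 4·M_3 + 1·M_4 = 6(Δ_3 - Δ_2) = 84
Natural end conditions: M_0 = M_4 = 0.
Forward elimination and back-substitution give M_0 = 0, M_1 = 195/14, M_2 = -222/7, M_3 = 405/14, M_4 = 0.
On [1, 2], p(x) = -2 + 121/14·(x - 1) + 195/28·(x - 1)² - 213/28·(x - 1)³.
With (x - 1) = 1/4: p(5/4) = 855/1792.

0.4771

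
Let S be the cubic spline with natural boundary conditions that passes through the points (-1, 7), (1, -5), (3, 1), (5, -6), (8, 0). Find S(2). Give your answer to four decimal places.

-2.1268

Let M_i = S''(x_i). Step sizes h_i = 2, 2, 2, 3; slopes of the chords Δ_i = (y_(i+1) - y_i)/h_i = -6, 3, -7/2, 2.
  2·M_0 + 8·M_1 + 2·M_2 = 6(Δ_1 - Δ_0) = 54
  2·M_1 + 8·M_2 + 2·M_3 = 6(Δ_2 - Δ_1) = -39
  2·M_2 + 10·M_3 + 3·M_4 = 6(Δ_3 - Δ_2) = 33
Natural end conditions: M_0 = M_4 = 0.
Solving the tridiagonal system: M_0 = 0, M_1 = 627/71, M_2 = -591/71, M_3 = 705/142, M_4 = 0.
On [1, 3], S(x) = -5 - 8/71·(x - 1) + 627/142·(x - 1)² - 203/142·(x - 1)³.
With (x - 1) = 1: S(2) = -151/71.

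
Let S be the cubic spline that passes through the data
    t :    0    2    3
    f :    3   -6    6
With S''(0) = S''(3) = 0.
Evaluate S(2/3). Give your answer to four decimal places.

Put M_i = S'' at the i-th knot. Here h = (2, 1) and Δ = (-9/2, 12), so the interior equations h_(i-1)·M_(i-1) + 2(h_(i-1)+h_i)·M_i + h_i·M_(i+1) = 6(Δ_i − Δ_(i-1)) read
  2·M_0 + 6·M_1 + 1·M_2 = 6(Δ_1 - Δ_0) = 99
Natural end conditions: M_0 = M_2 = 0.
Hence M_0 = 0, M_1 = 33/2, M_2 = 0.
On [0, 2], S(t) = 3 - 10·t + 0·t² + 11/8·t³.
With t = 2/3: S(2/3) = -88/27.

-3.2593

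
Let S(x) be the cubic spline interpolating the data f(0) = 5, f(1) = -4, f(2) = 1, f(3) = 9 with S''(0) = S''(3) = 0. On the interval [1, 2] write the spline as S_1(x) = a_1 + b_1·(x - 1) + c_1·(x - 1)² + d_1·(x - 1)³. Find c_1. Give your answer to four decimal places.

10.6000

With M_i denoting the second derivative at x_i, h_i = 1, 1, 1, and Δ_i = (y_(i+1) − y_i)/h_i = -9, 5, 8:
  1·M_0 + 4·M_1 + 1·M_2 = 6(Δ_1 - Δ_0) = 84
  1·M_1 + 4·M_2 + 1·M_3 = 6(Δ_2 - Δ_1) = 18
Natural end conditions: M_0 = M_3 = 0.
Solving the tridiagonal system: M_0 = 0, M_1 = 106/5, M_2 = -4/5, M_3 = 0.
On [1, 2], with S_1(x) = a_1 + b_1·(x - 1) + c_1·(x - 1)² + d_1·(x - 1)³: c_1 = M_1/2 = 53/5, d_1 = (M_2 - M_1)/(6h_1) = -11/3, b_1 = Δ_1 - h_1(2M_1 + M_2)/6 = -29/15.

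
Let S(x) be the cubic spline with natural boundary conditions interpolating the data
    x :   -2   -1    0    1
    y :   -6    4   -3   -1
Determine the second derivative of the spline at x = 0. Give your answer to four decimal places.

21.2000

Let M_i = S''(x_i). Step sizes h_i = 1, 1, 1; slopes of the chords Δ_i = (y_(i+1) - y_i)/h_i = 10, -7, 2.
  1·M_0 + 4·M_1 + 1·M_2 = 6(Δ_1 - Δ_0) = -102
  1·M_1 + 4·M_2 + 1·M_3 = 6(Δ_2 - Δ_1) = 54
Natural end conditions: M_0 = M_3 = 0.
Forward elimination and back-substitution give M_0 = 0, M_1 = -154/5, M_2 = 106/5, M_3 = 0.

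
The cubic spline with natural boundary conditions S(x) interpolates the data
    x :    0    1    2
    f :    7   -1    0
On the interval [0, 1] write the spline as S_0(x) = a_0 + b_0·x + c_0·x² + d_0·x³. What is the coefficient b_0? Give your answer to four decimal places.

Let M_i = S''(x_i). Step sizes h_i = 1, 1; slopes of the chords Δ_i = (y_(i+1) - y_i)/h_i = -8, 1.
  1·M_0 + 4·M_1 + 1·M_2 = 6(Δ_1 - Δ_0) = 54
Natural end conditions: M_0 = M_2 = 0.
Solving the tridiagonal system: M_0 = 0, M_1 = 27/2, M_2 = 0.
On [0, 1], with S_0(x) = a_0 + b_0·x + c_0·x² + d_0·x³: c_0 = M_0/2 = 0, d_0 = (M_1 - M_0)/(6h_0) = 9/4, b_0 = Δ_0 - h_0(2M_0 + M_1)/6 = -41/4.

-10.2500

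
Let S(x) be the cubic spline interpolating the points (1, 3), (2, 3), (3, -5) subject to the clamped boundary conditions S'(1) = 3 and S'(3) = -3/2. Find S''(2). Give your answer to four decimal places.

Write M_i for S''(x_i). With h_i = 1, 1 and divided differences Δ_i = 0, -8, the continuity of S' gives the tridiagonal system
  1·M_0 + 4·M_1 + 1·M_2 = 6(Δ_1 - Δ_0) = -48
Clamped end conditions give two more equations: 2h_0·M_0 + h_0·M_1 = 6(Δ_0 - S'(1)) = -18 and h_1·M_1 + 2h_1·M_2 = 6(S'(3) - Δ_1) = 39.
Solving the tridiagonal system: M_0 = 3/4, M_1 = -39/2, M_2 = 117/4.

-19.5000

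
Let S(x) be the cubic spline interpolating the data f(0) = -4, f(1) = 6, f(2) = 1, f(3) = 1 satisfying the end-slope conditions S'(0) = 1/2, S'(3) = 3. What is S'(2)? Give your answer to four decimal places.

-5.7667

Let M_i = S''(x_i). Step sizes h_i = 1, 1, 1; slopes of the chords Δ_i = (y_(i+1) - y_i)/h_i = 10, -5, 0.
  1·M_0 + 4·M_1 + 1·M_2 = 6(Δ_1 - Δ_0) = -90
  1·M_1 + 4·M_2 + 1·M_3 = 6(Δ_2 - Δ_1) = 30
Clamped end conditions give two more equations: 2h_0·M_0 + h_0·M_1 = 6(Δ_0 - S'(0)) = 57 and h_2·M_2 + 2h_2·M_3 = 6(S'(3) - Δ_2) = 18.
Solving the tridiagonal system: M_0 = 718/15, M_1 = -581/15, M_2 = 256/15, M_3 = 7/15.
On [2, 3], S'(x) = b_2 + 2c_2·(x - 2) + 3d_2·(x - 2)² with b_2 = Δ_2 - h_2(2M_2 + M_3)/6 = -173/30, c_2 = M_2/2 = 128/15, d_2 = (M_3 - M_2)/(6h_2) = -83/30. So S'(2) = -173/30.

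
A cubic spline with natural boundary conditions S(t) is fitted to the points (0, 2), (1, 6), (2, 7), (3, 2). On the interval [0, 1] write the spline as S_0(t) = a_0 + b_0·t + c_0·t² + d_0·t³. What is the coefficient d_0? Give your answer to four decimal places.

With M_i denoting the second derivative at x_i, h_i = 1, 1, 1, and Δ_i = (y_(i+1) − y_i)/h_i = 4, 1, -5:
  1·M_0 + 4·M_1 + 1·M_2 = 6(Δ_1 - Δ_0) = -18
  1·M_1 + 4·M_2 + 1·M_3 = 6(Δ_2 - Δ_1) = -36
Natural end conditions: M_0 = M_3 = 0.
Forward elimination and back-substitution give M_0 = 0, M_1 = -12/5, M_2 = -42/5, M_3 = 0.
On [0, 1], with S_0(t) = a_0 + b_0·t + c_0·t² + d_0·t³: c_0 = M_0/2 = 0, d_0 = (M_1 - M_0)/(6h_0) = -2/5, b_0 = Δ_0 - h_0(2M_0 + M_1)/6 = 22/5.

-0.4000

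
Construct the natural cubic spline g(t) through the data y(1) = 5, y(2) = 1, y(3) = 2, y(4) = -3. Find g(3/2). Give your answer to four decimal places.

2.3500

Write σ_i for g''(x_i). With h_i = 1, 1, 1 and divided differences Δ_i = -4, 1, -5, the continuity of g' gives the tridiagonal system
  1·σ_0 + 4·σ_1 + 1·σ_2 = 6(Δ_1 - Δ_0) = 30
  1·σ_1 + 4·σ_2 + 1·σ_3 = 6(Δ_2 - Δ_1) = -36
Natural end conditions: σ_0 = σ_3 = 0.
Forward elimination and back-substitution give σ_0 = 0, σ_1 = 52/5, σ_2 = -58/5, σ_3 = 0.
On [1, 2], g(t) = 5 - 86/15·(t - 1) + 0·(t - 1)² + 26/15·(t - 1)³.
With (t - 1) = 1/2: g(3/2) = 47/20.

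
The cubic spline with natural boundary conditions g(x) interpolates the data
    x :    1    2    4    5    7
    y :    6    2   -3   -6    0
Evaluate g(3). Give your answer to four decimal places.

With M_i denoting the second derivative at x_i, h_i = 1, 2, 1, 2, and Δ_i = (y_(i+1) − y_i)/h_i = -4, -5/2, -3, 3:
  1·M_0 + 6·M_1 + 2·M_2 = 6(Δ_1 - Δ_0) = 9
  2·M_1 + 6·M_2 + 1·M_3 = 6(Δ_2 - Δ_1) = -3
  1·M_2 + 6·M_3 + 2·M_4 = 6(Δ_3 - Δ_2) = 36
Natural end conditions: M_0 = M_4 = 0.
Hence M_0 = 0, M_1 = 141/62, M_2 = -72/31, M_3 = 198/31, M_4 = 0.
On [2, 4], g(x) = 2 - 201/62·(x - 2) + 141/124·(x - 2)² - 95/248·(x - 2)³.
With (x - 2) = 1: g(3) = -121/248.

-0.4879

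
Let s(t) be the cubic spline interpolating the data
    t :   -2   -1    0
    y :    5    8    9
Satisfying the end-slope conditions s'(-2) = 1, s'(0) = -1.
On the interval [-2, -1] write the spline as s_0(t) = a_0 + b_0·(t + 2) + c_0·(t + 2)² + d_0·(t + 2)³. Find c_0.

4

Let M_i = s''(x_i). Step sizes h_i = 1, 1; slopes of the chords Δ_i = (y_(i+1) - y_i)/h_i = 3, 1.
  1·M_0 + 4·M_1 + 1·M_2 = 6(Δ_1 - Δ_0) = -12
Clamped end conditions give two more equations: 2h_0·M_0 + h_0·M_1 = 6(Δ_0 - s'(-2)) = 12 and h_1·M_1 + 2h_1·M_2 = 6(s'(0) - Δ_1) = -12.
Hence M_0 = 8, M_1 = -4, M_2 = -4.
On [-2, -1], with s_0(t) = a_0 + b_0·(t + 2) + c_0·(t + 2)² + d_0·(t + 2)³: c_0 = M_0/2 = 4, d_0 = (M_1 - M_0)/(6h_0) = -2, b_0 = Δ_0 - h_0(2M_0 + M_1)/6 = 1.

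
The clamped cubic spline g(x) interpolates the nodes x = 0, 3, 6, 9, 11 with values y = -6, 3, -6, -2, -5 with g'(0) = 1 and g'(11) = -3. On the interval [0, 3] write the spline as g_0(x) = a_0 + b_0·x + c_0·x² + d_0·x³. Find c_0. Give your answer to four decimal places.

Write M_i for g''(x_i). With h_i = 3, 3, 3, 2 and divided differences Δ_i = 3, -3, 4/3, -3/2, the continuity of g' gives the tridiagonal system
  3·M_0 + 12·M_1 + 3·M_2 = 6(Δ_1 - Δ_0) = -36
  3·M_1 + 12·M_2 + 3·M_3 = 6(Δ_2 - Δ_1) = 26
  3·M_2 + 10·M_3 + 2·M_4 = 6(Δ_3 - Δ_2) = -17
Clamped end conditions give two more equations: 2h_0·M_0 + h_0·M_1 = 6(Δ_0 - g'(0)) = 12 and h_3·M_3 + 2h_3·M_4 = 6(g'(11) - Δ_3) = -9.
Solving the tridiagonal system: M_0 = 1957/426, M_1 = -1105/213, M_2 = 1771/426, M_3 = -197/71, M_4 = -245/284.
On [0, 3], with g_0(x) = a_0 + b_0·x + c_0·x² + d_0·x³: c_0 = M_0/2 = 1957/852, d_0 = (M_1 - M_0)/(6h_0) = -463/852, b_0 = Δ_0 - h_0(2M_0 + M_1)/6 = 1.

2.2969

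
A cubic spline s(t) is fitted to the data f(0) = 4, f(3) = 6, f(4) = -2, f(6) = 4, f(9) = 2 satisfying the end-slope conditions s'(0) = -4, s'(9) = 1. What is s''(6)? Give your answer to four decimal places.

With M_i denoting the second derivative at x_i, h_i = 3, 1, 2, 3, and Δ_i = (y_(i+1) − y_i)/h_i = 2/3, -8, 3, -2/3:
  3·M_0 + 8·M_1 + 1·M_2 = 6(Δ_1 - Δ_0) = -52
  1·M_1 + 6·M_2 + 2·M_3 = 6(Δ_2 - Δ_1) = 66
  2·M_2 + 10·M_3 + 3·M_4 = 6(Δ_3 - Δ_2) = -22
Clamped end conditions give two more equations: 2h_0·M_0 + h_0·M_1 = 6(Δ_0 - s'(0)) = 28 and h_3·M_3 + 2h_3·M_4 = 6(s'(9) - Δ_3) = 10.
Solving: M_0 = 721/66, M_1 = -413/33, M_2 = 1013/66, M_3 = -224/33, M_4 = 167/33.

-6.7879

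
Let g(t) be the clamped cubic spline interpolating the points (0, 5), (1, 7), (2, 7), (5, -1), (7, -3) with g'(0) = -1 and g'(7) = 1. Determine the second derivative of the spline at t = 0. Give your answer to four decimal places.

11.7589

Write m_i for g''(x_i). With h_i = 1, 1, 3, 2 and divided differences Δ_i = 2, 0, -8/3, -1, the continuity of g' gives the tridiagonal system
  1·m_0 + 4·m_1 + 1·m_2 = 6(Δ_1 - Δ_0) = -12
  1·m_1 + 8·m_2 + 3·m_3 = 6(Δ_2 - Δ_1) = -16
  3·m_2 + 10·m_3 + 2·m_4 = 6(Δ_3 - Δ_2) = 10
Clamped end conditions give two more equations: 2h_0·m_0 + h_0·m_1 = 6(Δ_0 - g'(0)) = 18 and h_3·m_3 + 2h_3·m_4 = 6(g'(7) - Δ_3) = 12.
Forward elimination and back-substitution give m_0 = 1658/141, m_1 = -778/141, m_2 = -238/141, m_3 = 142/141, m_4 = 352/141.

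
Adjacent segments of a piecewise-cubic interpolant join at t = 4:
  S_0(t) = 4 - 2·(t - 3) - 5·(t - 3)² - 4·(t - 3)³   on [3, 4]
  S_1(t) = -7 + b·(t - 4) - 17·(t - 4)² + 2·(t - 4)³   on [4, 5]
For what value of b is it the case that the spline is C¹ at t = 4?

S_0'(t) = -2 - 10·(t - 3) - 12·(t - 3)², so S_0'(4) = -24. On the right, S_1'(4) = b, so b = -24.

-24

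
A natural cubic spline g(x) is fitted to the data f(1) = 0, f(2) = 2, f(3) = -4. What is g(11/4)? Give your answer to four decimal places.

With σ_i denoting the second derivative at x_i, h_i = 1, 1, and Δ_i = (y_(i+1) − y_i)/h_i = 2, -6:
  1·σ_0 + 4·σ_1 + 1·σ_2 = 6(Δ_1 - Δ_0) = -48
Natural end conditions: σ_0 = σ_2 = 0.
Solving: σ_0 = 0, σ_1 = -12, σ_2 = 0.
On [2, 3], g(x) = 2 - 2·(x - 2) - 6·(x - 2)² + 2·(x - 2)³.
With (x - 2) = 3/4: g(11/4) = -65/32.

-2.0313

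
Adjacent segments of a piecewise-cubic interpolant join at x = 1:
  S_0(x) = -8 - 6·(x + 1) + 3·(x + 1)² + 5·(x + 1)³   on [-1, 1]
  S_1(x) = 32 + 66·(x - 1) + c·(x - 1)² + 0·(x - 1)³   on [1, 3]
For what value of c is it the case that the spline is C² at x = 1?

S_0''(x) = 6 + 30·(x + 1), so S_0''(1) = 66. On the right, S_1''(1) = 2c, so c = 33.

33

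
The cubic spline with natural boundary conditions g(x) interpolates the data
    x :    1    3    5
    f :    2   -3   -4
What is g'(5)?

0

Write M_i for g''(x_i). With h_i = 2, 2 and divided differences Δ_i = -5/2, -1/2, the continuity of g' gives the tridiagonal system
  2·M_0 + 8·M_1 + 2·M_2 = 6(Δ_1 - Δ_0) = 12
Natural end conditions: M_0 = M_2 = 0.
Solving: M_0 = 0, M_1 = 3/2, M_2 = 0.
On [3, 5], g'(x) = b_1 + 2c_1·(x - 3) + 3d_1·(x - 3)² with b_1 = Δ_1 - h_1(2M_1 + M_2)/6 = -3/2, c_1 = M_1/2 = 3/4, d_1 = (M_2 - M_1)/(6h_1) = -1/8. So g'(5) = 0.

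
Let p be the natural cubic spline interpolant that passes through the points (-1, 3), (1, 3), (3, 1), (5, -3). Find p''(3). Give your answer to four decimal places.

Put m_i = p'' at the i-th knot. Here h = (2, 2, 2) and Δ = (0, -1, -2), so the interior equations h_(i-1)·m_(i-1) + 2(h_(i-1)+h_i)·m_i + h_i·m_(i+1) = 6(Δ_i − Δ_(i-1)) read
  2·m_0 + 8·m_1 + 2·m_2 = 6(Δ_1 - Δ_0) = -6
  2·m_1 + 8·m_2 + 2·m_3 = 6(Δ_2 - Δ_1) = -6
Natural end conditions: m_0 = m_3 = 0.
Hence m_0 = 0, m_1 = -3/5, m_2 = -3/5, m_3 = 0.

-0.6000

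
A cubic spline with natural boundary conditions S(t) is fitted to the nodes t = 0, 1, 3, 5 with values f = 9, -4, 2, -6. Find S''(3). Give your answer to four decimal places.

-10.0909

With M_i denoting the second derivative at x_i, h_i = 1, 2, 2, and Δ_i = (y_(i+1) − y_i)/h_i = -13, 3, -4:
  1·M_0 + 6·M_1 + 2·M_2 = 6(Δ_1 - Δ_0) = 96
  2·M_1 + 8·M_2 + 2·M_3 = 6(Δ_2 - Δ_1) = -42
Natural end conditions: M_0 = M_3 = 0.
Hence M_0 = 0, M_1 = 213/11, M_2 = -111/11, M_3 = 0.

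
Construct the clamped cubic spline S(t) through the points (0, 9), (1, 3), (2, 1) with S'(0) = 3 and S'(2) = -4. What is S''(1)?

19

Put σ_i = S'' at the i-th knot. Here h = (1, 1) and Δ = (-6, -2), so the interior equations h_(i-1)·σ_(i-1) + 2(h_(i-1)+h_i)·σ_i + h_i·σ_(i+1) = 6(Δ_i − Δ_(i-1)) read
  1·σ_0 + 4·σ_1 + 1·σ_2 = 6(Δ_1 - Δ_0) = 24
Clamped end conditions give two more equations: 2h_0·σ_0 + h_0·σ_1 = 6(Δ_0 - S'(0)) = -54 and h_1·σ_1 + 2h_1·σ_2 = 6(S'(2) - Δ_1) = -12.
Solving: σ_0 = -73/2, σ_1 = 19, σ_2 = -31/2.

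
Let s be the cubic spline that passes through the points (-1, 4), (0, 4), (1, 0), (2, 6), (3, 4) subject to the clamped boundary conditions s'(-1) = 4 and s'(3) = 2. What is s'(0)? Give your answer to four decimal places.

-4.5357

With m_i denoting the second derivative at x_i, h_i = 1, 1, 1, 1, and Δ_i = (y_(i+1) − y_i)/h_i = 0, -4, 6, -2:
  1·m_0 + 4·m_1 + 1·m_2 = 6(Δ_1 - Δ_0) = -24
  1·m_1 + 4·m_2 + 1·m_3 = 6(Δ_2 - Δ_1) = 60
  1·m_2 + 4·m_3 + 1·m_4 = 6(Δ_3 - Δ_2) = -48
Clamped end conditions give two more equations: 2h_0·m_0 + h_0·m_1 = 6(Δ_0 - s'(-1)) = -24 and h_3·m_3 + 2h_3·m_4 = 6(s'(3) - Δ_3) = 24.
Forward elimination and back-substitution give m_0 = -97/14, m_1 = -71/7, m_2 = 47/2, m_3 = -167/7, m_4 = 335/14.
On [0, 1], s'(x) = b_1 + 2c_1·x + 3d_1·x² with b_1 = Δ_1 - h_1(2m_1 + m_2)/6 = -127/28, c_1 = m_1/2 = -71/14, d_1 = (m_2 - m_1)/(6h_1) = 157/28. So s'(0) = -127/28.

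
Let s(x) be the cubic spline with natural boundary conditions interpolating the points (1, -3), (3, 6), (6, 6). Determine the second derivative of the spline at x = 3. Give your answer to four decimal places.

-2.7000

Let σ_i = s''(x_i). Step sizes h_i = 2, 3; slopes of the chords Δ_i = (y_(i+1) - y_i)/h_i = 9/2, 0.
  2·σ_0 + 10·σ_1 + 3·σ_2 = 6(Δ_1 - Δ_0) = -27
Natural end conditions: σ_0 = σ_2 = 0.
Solving: σ_0 = 0, σ_1 = -27/10, σ_2 = 0.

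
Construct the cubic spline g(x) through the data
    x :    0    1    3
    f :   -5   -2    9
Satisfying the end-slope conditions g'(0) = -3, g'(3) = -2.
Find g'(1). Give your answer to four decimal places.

Let σ_i = g''(x_i). Step sizes h_i = 1, 2; slopes of the chords Δ_i = (y_(i+1) - y_i)/h_i = 3, 11/2.
  1·σ_0 + 6·σ_1 + 2·σ_2 = 6(Δ_1 - Δ_0) = 15
Clamped end conditions give two more equations: 2h_0·σ_0 + h_0·σ_1 = 6(Δ_0 - g'(0)) = 36 and h_1·σ_1 + 2h_1·σ_2 = 6(g'(3) - Δ_1) = -45.
Solving: σ_0 = 95/6, σ_1 = 13/3, σ_2 = -161/12.
On [1, 3], g'(x) = b_1 + 2c_1·(x - 1) + 3d_1·(x - 1)² with b_1 = Δ_1 - h_1(2σ_1 + σ_2)/6 = 85/12, c_1 = σ_1/2 = 13/6, d_1 = (σ_2 - σ_1)/(6h_1) = -71/48. So g'(1) = 85/12.

7.0833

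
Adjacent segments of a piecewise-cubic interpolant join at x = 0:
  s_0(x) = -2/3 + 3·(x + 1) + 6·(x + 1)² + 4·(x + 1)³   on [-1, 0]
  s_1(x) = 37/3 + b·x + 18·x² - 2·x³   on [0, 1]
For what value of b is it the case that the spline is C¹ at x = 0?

27

s_0'(x) = 3 + 12·(x + 1) + 12·(x + 1)², so s_0'(0) = 27. On the right, s_1'(0) = b, so b = 27.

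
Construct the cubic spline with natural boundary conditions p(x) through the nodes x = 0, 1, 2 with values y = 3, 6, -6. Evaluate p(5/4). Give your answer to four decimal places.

4.2305

Let σ_i = p''(x_i). Step sizes h_i = 1, 1; slopes of the chords Δ_i = (y_(i+1) - y_i)/h_i = 3, -12.
  1·σ_0 + 4·σ_1 + 1·σ_2 = 6(Δ_1 - Δ_0) = -90
Natural end conditions: σ_0 = σ_2 = 0.
Forward elimination and back-substitution give σ_0 = 0, σ_1 = -45/2, σ_2 = 0.
On [1, 2], p(x) = 6 - 9/2·(x - 1) - 45/4·(x - 1)² + 15/4·(x - 1)³.
With (x - 1) = 1/4: p(5/4) = 1083/256.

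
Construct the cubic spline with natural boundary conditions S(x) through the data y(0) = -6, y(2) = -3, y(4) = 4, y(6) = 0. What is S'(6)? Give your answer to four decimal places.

-3.6000

Put m_i = S'' at the i-th knot. Here h = (2, 2, 2) and Δ = (3/2, 7/2, -2), so the interior equations h_(i-1)·m_(i-1) + 2(h_(i-1)+h_i)·m_i + h_i·m_(i+1) = 6(Δ_i − Δ_(i-1)) read
  2·m_0 + 8·m_1 + 2·m_2 = 6(Δ_1 - Δ_0) = 12
  2·m_1 + 8·m_2 + 2·m_3 = 6(Δ_2 - Δ_1) = -33
Natural end conditions: m_0 = m_3 = 0.
Solving: m_0 = 0, m_1 = 27/10, m_2 = -24/5, m_3 = 0.
On [4, 6], S'(x) = b_2 + 2c_2·(x - 4) + 3d_2·(x - 4)² with b_2 = Δ_2 - h_2(2m_2 + m_3)/6 = 6/5, c_2 = m_2/2 = -12/5, d_2 = (m_3 - m_2)/(6h_2) = 2/5. So S'(6) = -18/5.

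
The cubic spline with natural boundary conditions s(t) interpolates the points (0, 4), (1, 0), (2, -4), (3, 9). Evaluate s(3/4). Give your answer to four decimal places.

Write m_i for s''(x_i). With h_i = 1, 1, 1 and divided differences Δ_i = -4, -4, 13, the continuity of s' gives the tridiagonal system
  1·m_0 + 4·m_1 + 1·m_2 = 6(Δ_1 - Δ_0) = 0
  1·m_1 + 4·m_2 + 1·m_3 = 6(Δ_2 - Δ_1) = 102
Natural end conditions: m_0 = m_3 = 0.
Forward elimination and back-substitution give m_0 = 0, m_1 = -34/5, m_2 = 136/5, m_3 = 0.
On [0, 1], s(t) = 4 - 43/15·t + 0·t² - 17/15·t³.
With t = 3/4: s(3/4) = 439/320.

1.3719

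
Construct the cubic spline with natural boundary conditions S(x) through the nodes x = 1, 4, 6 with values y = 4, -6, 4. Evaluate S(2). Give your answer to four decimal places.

-1.5556

Write M_i for S''(x_i). With h_i = 3, 2 and divided differences Δ_i = -10/3, 5, the continuity of S' gives the tridiagonal system
  3·M_0 + 10·M_1 + 2·M_2 = 6(Δ_1 - Δ_0) = 50
Natural end conditions: M_0 = M_2 = 0.
Hence M_0 = 0, M_1 = 5, M_2 = 0.
On [1, 4], S(x) = 4 - 35/6·(x - 1) + 0·(x - 1)² + 5/18·(x - 1)³.
With (x - 1) = 1: S(2) = -14/9.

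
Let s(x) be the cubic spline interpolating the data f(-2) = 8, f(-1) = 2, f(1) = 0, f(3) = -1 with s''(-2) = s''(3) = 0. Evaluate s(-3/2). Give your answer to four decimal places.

Put m_i = s'' at the i-th knot. Here h = (1, 2, 2) and Δ = (-6, -1, -1/2), so the interior equations h_(i-1)·m_(i-1) + 2(h_(i-1)+h_i)·m_i + h_i·m_(i+1) = 6(Δ_i − Δ_(i-1)) read
  1·m_0 + 6·m_1 + 2·m_2 = 6(Δ_1 - Δ_0) = 30
  2·m_1 + 8·m_2 + 2·m_3 = 6(Δ_2 - Δ_1) = 3
Natural end conditions: m_0 = m_3 = 0.
Hence m_0 = 0, m_1 = 117/22, m_2 = -21/22, m_3 = 0.
On [-2, -1], s(x) = 8 - 303/44·(x + 2) + 0·(x + 2)² + 39/44·(x + 2)³.
With (x + 2) = 1/2: s(-3/2) = 1643/352.

4.6676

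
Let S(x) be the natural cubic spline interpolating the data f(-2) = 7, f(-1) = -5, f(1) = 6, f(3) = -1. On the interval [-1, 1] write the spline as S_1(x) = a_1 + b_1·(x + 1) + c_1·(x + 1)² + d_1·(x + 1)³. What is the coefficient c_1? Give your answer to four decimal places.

10.7727

With M_i denoting the second derivative at x_i, h_i = 1, 2, 2, and Δ_i = (y_(i+1) − y_i)/h_i = -12, 11/2, -7/2:
  1·M_0 + 6·M_1 + 2·M_2 = 6(Δ_1 - Δ_0) = 105
  2·M_1 + 8·M_2 + 2·M_3 = 6(Δ_2 - Δ_1) = -54
Natural end conditions: M_0 = M_3 = 0.
Hence M_0 = 0, M_1 = 237/11, M_2 = -267/22, M_3 = 0.
On [-1, 1], with S_1(x) = a_1 + b_1·(x + 1) + c_1·(x + 1)² + d_1·(x + 1)³: c_1 = M_1/2 = 237/22, d_1 = (M_2 - M_1)/(6h_1) = -247/88, b_1 = Δ_1 - h_1(2M_1 + M_2)/6 = -53/11.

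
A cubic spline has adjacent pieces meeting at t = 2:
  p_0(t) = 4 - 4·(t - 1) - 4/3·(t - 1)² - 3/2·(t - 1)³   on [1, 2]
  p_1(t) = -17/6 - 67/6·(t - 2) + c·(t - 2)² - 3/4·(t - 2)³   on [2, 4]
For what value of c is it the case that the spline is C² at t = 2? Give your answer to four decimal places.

p_0''(t) = -8/3 - 9·(t - 1), so p_0''(2) = -35/3. On the right, p_1''(2) = 2c, so c = -35/6.

-5.8333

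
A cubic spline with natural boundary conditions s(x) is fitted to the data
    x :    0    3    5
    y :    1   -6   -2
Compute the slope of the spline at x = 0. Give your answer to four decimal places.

Let M_i = s''(x_i). Step sizes h_i = 3, 2; slopes of the chords Δ_i = (y_(i+1) - y_i)/h_i = -7/3, 2.
  3·M_0 + 10·M_1 + 2·M_2 = 6(Δ_1 - Δ_0) = 26
Natural end conditions: M_0 = M_2 = 0.
Hence M_0 = 0, M_1 = 13/5, M_2 = 0.
On [0, 3], s'(x) = b_0 + 2c_0·x + 3d_0·x² with b_0 = Δ_0 - h_0(2M_0 + M_1)/6 = -109/30, c_0 = M_0/2 = 0, d_0 = (M_1 - M_0)/(6h_0) = 13/90. So s'(0) = -109/30.

-3.6333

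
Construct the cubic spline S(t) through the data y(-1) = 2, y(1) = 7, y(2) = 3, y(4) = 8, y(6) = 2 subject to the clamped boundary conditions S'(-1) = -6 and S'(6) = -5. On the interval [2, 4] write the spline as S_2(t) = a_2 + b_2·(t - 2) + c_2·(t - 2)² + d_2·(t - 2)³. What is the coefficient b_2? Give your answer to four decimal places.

Write σ_i for S''(x_i). With h_i = 2, 1, 2, 2 and divided differences Δ_i = 5/2, -4, 5/2, -3, the continuity of S' gives the tridiagonal system
  2·σ_0 + 6·σ_1 + 1·σ_2 = 6(Δ_1 - Δ_0) = -39
  1·σ_1 + 6·σ_2 + 2·σ_3 = 6(Δ_2 - Δ_1) = 39
  2·σ_2 + 8·σ_3 + 2·σ_4 = 6(Δ_3 - Δ_2) = -33
Clamped end conditions give two more equations: 2h_0·σ_0 + h_0·σ_1 = 6(Δ_0 - S'(-1)) = 51 and h_3·σ_3 + 2h_3·σ_4 = 6(S'(6) - Δ_3) = -12.
Solving the tridiagonal system: σ_0 = 4963/244, σ_1 = -926/61, σ_2 = 1391/122, σ_3 = -434/61, σ_4 = 34/61.
On [2, 4], with S_2(t) = a_2 + b_2·(t - 2) + c_2·(t - 2)² + d_2·(t - 2)³: c_2 = σ_2/2 = 1391/244, d_2 = (σ_3 - σ_2)/(6h_2) = -753/488, b_2 = Δ_2 - h_2(2σ_2 + σ_3)/6 = -333/122.

-2.7295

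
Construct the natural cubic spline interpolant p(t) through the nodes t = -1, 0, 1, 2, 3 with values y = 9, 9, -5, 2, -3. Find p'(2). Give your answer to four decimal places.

Put σ_i = p'' at the i-th knot. Here h = (1, 1, 1, 1) and Δ = (0, -14, 7, -5), so the interior equations h_(i-1)·σ_(i-1) + 2(h_(i-1)+h_i)·σ_i + h_i·σ_(i+1) = 6(Δ_i − Δ_(i-1)) read
  1·σ_0 + 4·σ_1 + 1·σ_2 = 6(Δ_1 - Δ_0) = -84
  1·σ_1 + 4·σ_2 + 1·σ_3 = 6(Δ_2 - Δ_1) = 126
  1·σ_2 + 4·σ_3 + 1·σ_4 = 6(Δ_3 - Δ_2) = -72
Natural end conditions: σ_0 = σ_4 = 0.
Solving the tridiagonal system: σ_0 = 0, σ_1 = -459/14, σ_2 = 330/7, σ_3 = -417/14, σ_4 = 0.
On [2, 3], p'(t) = b_3 + 2c_3·(t - 2) + 3d_3·(t - 2)² with b_3 = Δ_3 - h_3(2σ_3 + σ_4)/6 = 69/14, c_3 = σ_3/2 = -417/28, d_3 = (σ_4 - σ_3)/(6h_3) = 139/28. So p'(2) = 69/14.

4.9286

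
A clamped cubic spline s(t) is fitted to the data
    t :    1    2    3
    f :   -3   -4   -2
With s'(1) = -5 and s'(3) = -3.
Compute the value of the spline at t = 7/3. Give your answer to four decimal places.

Put M_i = s'' at the i-th knot. Here h = (1, 1) and Δ = (-1, 2), so the interior equations h_(i-1)·M_(i-1) + 2(h_(i-1)+h_i)·M_i + h_i·M_(i+1) = 6(Δ_i − Δ_(i-1)) read
  1·M_0 + 4·M_1 + 1·M_2 = 6(Δ_1 - Δ_0) = 18
Clamped end conditions give two more equations: 2h_0·M_0 + h_0·M_1 = 6(Δ_0 - s'(1)) = 24 and h_1·M_1 + 2h_1·M_2 = 6(s'(3) - Δ_1) = -30.
Forward elimination and back-substitution give M_0 = 17/2, M_1 = 7, M_2 = -37/2.
On [2, 3], s(t) = -4 + 11/4·(t - 2) + 7/2·(t - 2)² - 17/4·(t - 2)³.
With (t - 2) = 1/3: s(7/3) = -77/27.

-2.8519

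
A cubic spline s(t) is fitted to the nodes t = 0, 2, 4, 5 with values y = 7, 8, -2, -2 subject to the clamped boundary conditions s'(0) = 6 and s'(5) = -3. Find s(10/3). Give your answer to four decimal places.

0.1095

Put M_i = s'' at the i-th knot. Here h = (2, 2, 1) and Δ = (1/2, -5, 0), so the interior equations h_(i-1)·M_(i-1) + 2(h_(i-1)+h_i)·M_i + h_i·M_(i+1) = 6(Δ_i − Δ_(i-1)) read
  2·M_0 + 8·M_1 + 2·M_2 = 6(Δ_1 - Δ_0) = -33
  2·M_1 + 6·M_2 + 1·M_3 = 6(Δ_2 - Δ_1) = 30
Clamped end conditions give two more equations: 2h_0·M_0 + h_0·M_1 = 6(Δ_0 - s'(0)) = -33 and h_2·M_2 + 2h_2·M_3 = 6(s'(5) - Δ_2) = -18.
Hence M_0 = -267/46, M_1 = -225/46, M_2 = 204/23, M_3 = -309/23.
On [2, 4], s(t) = 8 - 108/23·(t - 2) - 225/92·(t - 2)² + 211/184·(t - 2)³.
With (t - 2) = 4/3: s(10/3) = 68/621.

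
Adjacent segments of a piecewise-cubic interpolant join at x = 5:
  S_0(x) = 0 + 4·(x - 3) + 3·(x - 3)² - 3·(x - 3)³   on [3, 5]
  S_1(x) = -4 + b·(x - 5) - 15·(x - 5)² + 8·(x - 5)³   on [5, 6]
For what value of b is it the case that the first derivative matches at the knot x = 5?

-20

S_0'(x) = 4 + 6·(x - 3) - 9·(x - 3)², so S_0'(5) = -20. On the right, S_1'(5) = b, so b = -20.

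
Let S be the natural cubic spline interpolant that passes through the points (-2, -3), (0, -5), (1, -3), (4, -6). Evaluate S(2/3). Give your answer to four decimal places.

Write M_i for S''(x_i). With h_i = 2, 1, 3 and divided differences Δ_i = -1, 2, -1, the continuity of S' gives the tridiagonal system
  2·M_0 + 6·M_1 + 1·M_2 = 6(Δ_1 - Δ_0) = 18
  1·M_1 + 8·M_2 + 3·M_3 = 6(Δ_2 - Δ_1) = -18
Natural end conditions: M_0 = M_3 = 0.
Hence M_0 = 0, M_1 = 162/47, M_2 = -126/47, M_3 = 0.
On [0, 1], S(x) = -5 + 61/47·x + 81/47·x² - 48/47·x³.
With x = 2/3: S(2/3) = -1553/423.

-3.6714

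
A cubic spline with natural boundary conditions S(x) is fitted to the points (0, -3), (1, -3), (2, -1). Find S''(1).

Write m_i for S''(x_i). With h_i = 1, 1 and divided differences Δ_i = 0, 2, the continuity of S' gives the tridiagonal system
  1·m_0 + 4·m_1 + 1·m_2 = 6(Δ_1 - Δ_0) = 12
Natural end conditions: m_0 = m_2 = 0.
Solving: m_0 = 0, m_1 = 3, m_2 = 0.

3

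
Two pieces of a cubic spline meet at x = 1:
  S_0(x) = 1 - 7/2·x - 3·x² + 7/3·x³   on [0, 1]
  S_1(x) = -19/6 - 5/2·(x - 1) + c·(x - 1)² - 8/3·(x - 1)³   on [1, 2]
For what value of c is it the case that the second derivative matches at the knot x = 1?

S_0''(x) = -6 + 14·x, so S_0''(1) = 8. On the right, S_1''(1) = 2c, so c = 4.

4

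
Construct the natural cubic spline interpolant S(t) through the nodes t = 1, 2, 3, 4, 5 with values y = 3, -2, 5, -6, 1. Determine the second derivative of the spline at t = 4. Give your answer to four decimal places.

37.9286

Write M_i for S''(x_i). With h_i = 1, 1, 1, 1 and divided differences Δ_i = -5, 7, -11, 7, the continuity of S' gives the tridiagonal system
  1·M_0 + 4·M_1 + 1·M_2 = 6(Δ_1 - Δ_0) = 72
  1·M_1 + 4·M_2 + 1·M_3 = 6(Δ_2 - Δ_1) = -108
  1·M_2 + 4·M_3 + 1·M_4 = 6(Δ_3 - Δ_2) = 108
Natural end conditions: M_0 = M_4 = 0.
Hence M_0 = 0, M_1 = 405/14, M_2 = -306/7, M_3 = 531/14, M_4 = 0.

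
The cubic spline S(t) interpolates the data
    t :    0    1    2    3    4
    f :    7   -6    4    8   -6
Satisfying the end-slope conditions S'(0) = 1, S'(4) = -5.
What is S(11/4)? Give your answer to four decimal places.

Write m_i for S''(x_i). With h_i = 1, 1, 1, 1 and divided differences Δ_i = -13, 10, 4, -14, the continuity of S' gives the tridiagonal system
  1·m_0 + 4·m_1 + 1·m_2 = 6(Δ_1 - Δ_0) = 138
  1·m_1 + 4·m_2 + 1·m_3 = 6(Δ_2 - Δ_1) = -36
  1·m_2 + 4·m_3 + 1·m_4 = 6(Δ_3 - Δ_2) = -108
Clamped end conditions give two more equations: 2h_0·m_0 + h_0·m_1 = 6(Δ_0 - S'(0)) = -84 and h_3·m_3 + 2h_3·m_4 = 6(S'(4) - Δ_3) = 54.
Solving: m_0 = -279/4, m_1 = 111/2, m_2 = -57/4, m_3 = -69/2, m_4 = 177/4.
On [2, 3], S(t) = 4 + 29/2·(t - 2) - 57/8·(t - 2)² - 27/8·(t - 2)³.
With (t - 2) = 3/4: S(11/4) = 4835/512.

9.4434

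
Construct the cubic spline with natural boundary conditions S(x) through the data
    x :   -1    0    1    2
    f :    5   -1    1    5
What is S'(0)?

With σ_i denoting the second derivative at x_i, h_i = 1, 1, 1, and Δ_i = (y_(i+1) − y_i)/h_i = -6, 2, 4:
  1·σ_0 + 4·σ_1 + 1·σ_2 = 6(Δ_1 - Δ_0) = 48
  1·σ_1 + 4·σ_2 + 1·σ_3 = 6(Δ_2 - Δ_1) = 12
Natural end conditions: σ_0 = σ_3 = 0.
Solving: σ_0 = 0, σ_1 = 12, σ_2 = 0, σ_3 = 0.
On [0, 1], S'(x) = b_1 + 2c_1·x + 3d_1·x² with b_1 = Δ_1 - h_1(2σ_1 + σ_2)/6 = -2, c_1 = σ_1/2 = 6, d_1 = (σ_2 - σ_1)/(6h_1) = -2. So S'(0) = -2.

-2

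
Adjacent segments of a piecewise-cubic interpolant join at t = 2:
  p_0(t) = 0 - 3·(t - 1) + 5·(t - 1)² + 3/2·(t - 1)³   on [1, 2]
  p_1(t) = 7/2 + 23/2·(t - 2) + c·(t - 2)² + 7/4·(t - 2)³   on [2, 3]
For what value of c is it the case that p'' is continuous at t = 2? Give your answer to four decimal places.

9.5000

p_0''(t) = 10 + 9·(t - 1), so p_0''(2) = 19. On the right, p_1''(2) = 2c, so c = 19/2.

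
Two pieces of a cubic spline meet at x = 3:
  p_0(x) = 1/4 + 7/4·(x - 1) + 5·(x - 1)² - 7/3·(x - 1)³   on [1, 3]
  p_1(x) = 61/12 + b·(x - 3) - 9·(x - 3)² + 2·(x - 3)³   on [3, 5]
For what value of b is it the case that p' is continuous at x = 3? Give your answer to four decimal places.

p_0'(x) = 7/4 + 10·(x - 1) - 7·(x - 1)², so p_0'(3) = -25/4. On the right, p_1'(3) = b, so b = -25/4.

-6.2500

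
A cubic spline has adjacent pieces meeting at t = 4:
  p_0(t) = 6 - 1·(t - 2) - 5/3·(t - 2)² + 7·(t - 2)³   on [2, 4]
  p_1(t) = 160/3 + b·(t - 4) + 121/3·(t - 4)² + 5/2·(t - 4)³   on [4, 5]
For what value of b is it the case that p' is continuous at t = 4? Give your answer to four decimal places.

p_0'(t) = -1 - 10/3·(t - 2) + 21·(t - 2)², so p_0'(4) = 229/3. On the right, p_1'(4) = b, so b = 229/3.

76.3333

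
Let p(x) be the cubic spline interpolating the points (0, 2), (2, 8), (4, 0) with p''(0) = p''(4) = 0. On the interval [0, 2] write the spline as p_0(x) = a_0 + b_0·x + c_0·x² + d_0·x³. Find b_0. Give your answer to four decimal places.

4.7500

Write σ_i for p''(x_i). With h_i = 2, 2 and divided differences Δ_i = 3, -4, the continuity of p' gives the tridiagonal system
  2·σ_0 + 8·σ_1 + 2·σ_2 = 6(Δ_1 - Δ_0) = -42
Natural end conditions: σ_0 = σ_2 = 0.
Solving: σ_0 = 0, σ_1 = -21/4, σ_2 = 0.
On [0, 2], with p_0(x) = a_0 + b_0·x + c_0·x² + d_0·x³: c_0 = σ_0/2 = 0, d_0 = (σ_1 - σ_0)/(6h_0) = -7/16, b_0 = Δ_0 - h_0(2σ_0 + σ_1)/6 = 19/4.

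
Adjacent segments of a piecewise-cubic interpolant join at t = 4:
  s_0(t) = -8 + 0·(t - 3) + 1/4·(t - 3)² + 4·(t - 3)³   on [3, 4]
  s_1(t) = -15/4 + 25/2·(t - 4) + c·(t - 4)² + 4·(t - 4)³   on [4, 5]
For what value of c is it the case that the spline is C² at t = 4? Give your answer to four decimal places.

12.2500

s_0''(t) = 1/2 + 24·(t - 3), so s_0''(4) = 49/2. On the right, s_1''(4) = 2c, so c = 49/4.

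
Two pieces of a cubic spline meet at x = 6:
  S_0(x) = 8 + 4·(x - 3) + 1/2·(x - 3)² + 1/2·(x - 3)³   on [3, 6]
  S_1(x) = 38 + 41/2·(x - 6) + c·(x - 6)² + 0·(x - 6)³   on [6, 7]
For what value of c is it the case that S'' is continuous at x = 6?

S_0''(x) = 1 + 3·(x - 3), so S_0''(6) = 10. On the right, S_1''(6) = 2c, so c = 5.

5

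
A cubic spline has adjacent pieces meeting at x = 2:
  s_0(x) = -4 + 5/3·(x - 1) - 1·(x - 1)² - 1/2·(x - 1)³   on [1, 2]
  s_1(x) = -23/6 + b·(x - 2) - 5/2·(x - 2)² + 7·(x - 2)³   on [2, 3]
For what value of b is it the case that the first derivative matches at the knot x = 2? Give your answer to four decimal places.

-1.8333

s_0'(x) = 5/3 - 2·(x - 1) - 3/2·(x - 1)², so s_0'(2) = -11/6. On the right, s_1'(2) = b, so b = -11/6.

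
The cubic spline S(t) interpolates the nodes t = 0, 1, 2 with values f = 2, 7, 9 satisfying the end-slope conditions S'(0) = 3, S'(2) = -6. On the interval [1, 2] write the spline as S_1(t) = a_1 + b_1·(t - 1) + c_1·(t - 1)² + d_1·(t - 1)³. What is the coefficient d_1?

-4

Put M_i = S'' at the i-th knot. Here h = (1, 1) and Δ = (5, 2), so the interior equations h_(i-1)·M_(i-1) + 2(h_(i-1)+h_i)·M_i + h_i·M_(i+1) = 6(Δ_i − Δ_(i-1)) read
  1·M_0 + 4·M_1 + 1·M_2 = 6(Δ_1 - Δ_0) = -18
Clamped end conditions give two more equations: 2h_0·M_0 + h_0·M_1 = 6(Δ_0 - S'(0)) = 12 and h_1·M_1 + 2h_1·M_2 = 6(S'(2) - Δ_1) = -48.
Hence M_0 = 6, M_1 = 0, M_2 = -24.
On [1, 2], with S_1(t) = a_1 + b_1·(t - 1) + c_1·(t - 1)² + d_1·(t - 1)³: c_1 = M_1/2 = 0, d_1 = (M_2 - M_1)/(6h_1) = -4, b_1 = Δ_1 - h_1(2M_1 + M_2)/6 = 6.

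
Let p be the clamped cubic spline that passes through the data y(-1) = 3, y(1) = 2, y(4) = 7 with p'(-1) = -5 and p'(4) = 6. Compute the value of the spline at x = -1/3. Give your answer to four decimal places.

1.1333

Put M_i = p'' at the i-th knot. Here h = (2, 3) and Δ = (-1/2, 5/3), so the interior equations h_(i-1)·M_(i-1) + 2(h_(i-1)+h_i)·M_i + h_i·M_(i+1) = 6(Δ_i − Δ_(i-1)) read
  2·M_0 + 10·M_1 + 3·M_2 = 6(Δ_1 - Δ_0) = 13
Clamped end conditions give two more equations: 2h_0·M_0 + h_0·M_1 = 6(Δ_0 - p'(-1)) = 27 and h_1·M_1 + 2h_1·M_2 = 6(p'(4) - Δ_1) = 26.
Forward elimination and back-substitution give M_0 = 153/20, M_1 = -9/5, M_2 = 157/30.
On [-1, 1], p(x) = 3 - 5·(x + 1) + 153/40·(x + 1)² - 63/80·(x + 1)³.
With (x + 1) = 2/3: p(-1/3) = 17/15.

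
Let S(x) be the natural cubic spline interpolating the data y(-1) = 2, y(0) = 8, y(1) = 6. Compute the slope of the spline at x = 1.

-4

Put m_i = S'' at the i-th knot. Here h = (1, 1) and Δ = (6, -2), so the interior equations h_(i-1)·m_(i-1) + 2(h_(i-1)+h_i)·m_i + h_i·m_(i+1) = 6(Δ_i − Δ_(i-1)) read
  1·m_0 + 4·m_1 + 1·m_2 = 6(Δ_1 - Δ_0) = -48
Natural end conditions: m_0 = m_2 = 0.
Forward elimination and back-substitution give m_0 = 0, m_1 = -12, m_2 = 0.
On [0, 1], S'(x) = b_1 + 2c_1·x + 3d_1·x² with b_1 = Δ_1 - h_1(2m_1 + m_2)/6 = 2, c_1 = m_1/2 = -6, d_1 = (m_2 - m_1)/(6h_1) = 2. So S'(1) = -4.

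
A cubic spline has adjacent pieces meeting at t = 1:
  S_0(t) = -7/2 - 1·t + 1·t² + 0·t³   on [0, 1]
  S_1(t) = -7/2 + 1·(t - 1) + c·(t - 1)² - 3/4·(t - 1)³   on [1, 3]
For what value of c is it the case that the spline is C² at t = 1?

1

S_0''(t) = 2 + 0·t, so S_0''(1) = 2. On the right, S_1''(1) = 2c, so c = 1.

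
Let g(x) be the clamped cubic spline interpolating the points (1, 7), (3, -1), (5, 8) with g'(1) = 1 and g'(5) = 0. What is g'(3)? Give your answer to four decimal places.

Put M_i = g'' at the i-th knot. Here h = (2, 2) and Δ = (-4, 9/2), so the interior equations h_(i-1)·M_(i-1) + 2(h_(i-1)+h_i)·M_i + h_i·M_(i+1) = 6(Δ_i − Δ_(i-1)) read
  2·M_0 + 8·M_1 + 2·M_2 = 6(Δ_1 - Δ_0) = 51
Clamped end conditions give two more equations: 2h_0·M_0 + h_0·M_1 = 6(Δ_0 - g'(1)) = -30 and h_1·M_1 + 2h_1·M_2 = 6(g'(5) - Δ_1) = -27.
Hence M_0 = -113/8, M_1 = 53/4, M_2 = -107/8.
On [3, 5], g'(x) = b_1 + 2c_1·(x - 3) + 3d_1·(x - 3)² with b_1 = Δ_1 - h_1(2M_1 + M_2)/6 = 1/8, c_1 = M_1/2 = 53/8, d_1 = (M_2 - M_1)/(6h_1) = -71/32. So g'(3) = 1/8.

0.1250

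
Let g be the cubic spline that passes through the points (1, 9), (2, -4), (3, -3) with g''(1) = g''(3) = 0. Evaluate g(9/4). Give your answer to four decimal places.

-4.8984

With σ_i denoting the second derivative at x_i, h_i = 1, 1, and Δ_i = (y_(i+1) − y_i)/h_i = -13, 1:
  1·σ_0 + 4·σ_1 + 1·σ_2 = 6(Δ_1 - Δ_0) = 84
Natural end conditions: σ_0 = σ_2 = 0.
Forward elimination and back-substitution give σ_0 = 0, σ_1 = 21, σ_2 = 0.
On [2, 3], g(t) = -4 - 6·(t - 2) + 21/2·(t - 2)² - 7/2·(t - 2)³.
With (t - 2) = 1/4: g(9/4) = -627/128.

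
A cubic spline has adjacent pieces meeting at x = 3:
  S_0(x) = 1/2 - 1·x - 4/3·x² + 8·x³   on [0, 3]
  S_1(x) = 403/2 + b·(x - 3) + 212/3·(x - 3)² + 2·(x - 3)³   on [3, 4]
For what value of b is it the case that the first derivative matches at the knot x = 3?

207

S_0'(x) = -1 - 8/3·x + 24·x², so S_0'(3) = 207. On the right, S_1'(3) = b, so b = 207.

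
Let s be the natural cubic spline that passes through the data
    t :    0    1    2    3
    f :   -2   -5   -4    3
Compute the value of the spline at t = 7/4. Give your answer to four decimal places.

Let m_i = s''(x_i). Step sizes h_i = 1, 1, 1; slopes of the chords Δ_i = (y_(i+1) - y_i)/h_i = -3, 1, 7.
  1·m_0 + 4·m_1 + 1·m_2 = 6(Δ_1 - Δ_0) = 24
  1·m_1 + 4·m_2 + 1·m_3 = 6(Δ_2 - Δ_1) = 36
Natural end conditions: m_0 = m_3 = 0.
Forward elimination and back-substitution give m_0 = 0, m_1 = 4, m_2 = 8, m_3 = 0.
On [1, 2], s(t) = -5 - 5/3·(t - 1) + 2·(t - 1)² + 2/3·(t - 1)³.
With (t - 1) = 3/4: s(7/4) = -155/32.

-4.8438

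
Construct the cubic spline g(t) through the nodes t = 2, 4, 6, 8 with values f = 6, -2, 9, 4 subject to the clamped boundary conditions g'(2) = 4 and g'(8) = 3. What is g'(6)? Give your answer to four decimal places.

With M_i denoting the second derivative at x_i, h_i = 2, 2, 2, and Δ_i = (y_(i+1) − y_i)/h_i = -4, 11/2, -5/2:
  2·M_0 + 8·M_1 + 2·M_2 = 6(Δ_1 - Δ_0) = 57
  2·M_1 + 8·M_2 + 2·M_3 = 6(Δ_2 - Δ_1) = -48
Clamped end conditions give two more equations: 2h_0·M_0 + h_0·M_1 = 6(Δ_0 - g'(2)) = -48 and h_2·M_2 + 2h_2·M_3 = 6(g'(8) - Δ_2) = 33.
Solving: M_0 = -296/15, M_1 = 232/15, M_2 = -409/30, M_3 = 226/15.
On [6, 8], g'(t) = b_2 + 2c_2·(t - 6) + 3d_2·(t - 6)² with b_2 = Δ_2 - h_2(2M_2 + M_3)/6 = 47/30, c_2 = M_2/2 = -409/60, d_2 = (M_3 - M_2)/(6h_2) = 287/120. So g'(6) = 47/30.

1.5667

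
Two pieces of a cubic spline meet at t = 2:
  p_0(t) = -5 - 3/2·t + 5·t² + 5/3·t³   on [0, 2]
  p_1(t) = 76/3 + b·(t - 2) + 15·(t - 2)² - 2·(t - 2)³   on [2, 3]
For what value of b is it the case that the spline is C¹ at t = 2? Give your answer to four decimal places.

p_0'(t) = -3/2 + 10·t + 5·t², so p_0'(2) = 77/2. On the right, p_1'(2) = b, so b = 77/2.

38.5000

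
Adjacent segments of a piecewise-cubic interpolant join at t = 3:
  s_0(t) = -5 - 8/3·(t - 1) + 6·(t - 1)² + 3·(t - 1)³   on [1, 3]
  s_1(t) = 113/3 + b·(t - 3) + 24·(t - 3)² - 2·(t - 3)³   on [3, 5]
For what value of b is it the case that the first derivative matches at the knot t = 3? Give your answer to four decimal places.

57.3333

s_0'(t) = -8/3 + 12·(t - 1) + 9·(t - 1)², so s_0'(3) = 172/3. On the right, s_1'(3) = b, so b = 172/3.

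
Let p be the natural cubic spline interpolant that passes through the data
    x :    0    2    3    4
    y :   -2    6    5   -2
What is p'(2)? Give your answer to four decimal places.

Write M_i for p''(x_i). With h_i = 2, 1, 1 and divided differences Δ_i = 4, -1, -7, the continuity of p' gives the tridiagonal system
  2·M_0 + 6·M_1 + 1·M_2 = 6(Δ_1 - Δ_0) = -30
  1·M_1 + 4·M_2 + 1·M_3 = 6(Δ_2 - Δ_1) = -36
Natural end conditions: M_0 = M_3 = 0.
Hence M_0 = 0, M_1 = -84/23, M_2 = -186/23, M_3 = 0.
On [2, 3], p'(x) = b_1 + 2c_1·(x - 2) + 3d_1·(x - 2)² with b_1 = Δ_1 - h_1(2M_1 + M_2)/6 = 36/23, c_1 = M_1/2 = -42/23, d_1 = (M_2 - M_1)/(6h_1) = -17/23. So p'(2) = 36/23.

1.5652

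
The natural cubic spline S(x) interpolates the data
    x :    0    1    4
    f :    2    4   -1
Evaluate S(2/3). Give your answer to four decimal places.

Write M_i for S''(x_i). With h_i = 1, 3 and divided differences Δ_i = 2, -5/3, the continuity of S' gives the tridiagonal system
  1·M_0 + 8·M_1 + 3·M_2 = 6(Δ_1 - Δ_0) = -22
Natural end conditions: M_0 = M_2 = 0.
Solving: M_0 = 0, M_1 = -11/4, M_2 = 0.
On [0, 1], S(x) = 2 + 59/24·x + 0·x² - 11/24·x³.
With x = 2/3: S(2/3) = 1135/324.

3.5031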